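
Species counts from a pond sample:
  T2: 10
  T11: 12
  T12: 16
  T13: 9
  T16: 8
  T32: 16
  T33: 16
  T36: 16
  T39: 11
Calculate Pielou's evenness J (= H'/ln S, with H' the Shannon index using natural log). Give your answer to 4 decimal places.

Total N = 10+12+16+9+8+16+16+16+11 = 114, so the proportions are 0.087719, 0.105263, 0.140351, 0.078947, 0.070175, 0.140351, 0.140351, 0.140351, 0.096491 (working shown to 6 dp, full precision carried).
H' = −Σ pᵢ ln pᵢ = −((-0.213475) + (-0.236978) + (-0.275594) + (-0.200445) + (-0.186439) + (-0.275594) + (-0.275594) + (-0.275594) + (-0.225626)) = 2.165340.
With S = 9 species, ln S = 2.197225, so J = 2.165340/2.197225 = 0.985489, i.e. 0.9855 to 4 decimal places.

0.9855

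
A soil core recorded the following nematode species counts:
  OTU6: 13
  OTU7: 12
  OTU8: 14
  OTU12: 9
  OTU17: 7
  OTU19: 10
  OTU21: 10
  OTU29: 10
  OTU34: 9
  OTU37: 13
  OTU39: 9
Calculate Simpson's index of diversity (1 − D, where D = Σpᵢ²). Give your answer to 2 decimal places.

Total N = 13+12+14+9+7+10+10+10+9+13+9 = 116, so the proportions are 0.1121, 0.1034, 0.1207, 0.0776, 0.0603, 0.0862, 0.0862, 0.0862, 0.0776, 0.1121, 0.0776 (working shown to 4 dp, full precision carried).
D = 0.1121² + 0.1034² + 0.1207² + 0.0776² + 0.0603² + 0.0862² + 0.0862² + 0.0862² + 0.0776² + 0.1121² + 0.0776² = 0.0126 + 0.0107 + 0.0146 + 0.0060 + 0.0036 + 0.0074 + 0.0074 + 0.0074 + 0.0060 + 0.0126 + 0.0060 = 0.0944.
So 1 − D = 0.9056, i.e. 0.91 to 2 decimal places.

0.91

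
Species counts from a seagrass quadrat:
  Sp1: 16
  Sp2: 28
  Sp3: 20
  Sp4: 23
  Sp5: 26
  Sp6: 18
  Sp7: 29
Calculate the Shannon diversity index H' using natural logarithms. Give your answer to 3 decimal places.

1.925

Total N = 16+28+20+23+26+18+29 = 160, so the proportions are 0.1, 0.175, 0.125, 0.14375, 0.1625, 0.1125, 0.18125 (working shown to 5 dp, full precision carried).
Each pᵢ ln pᵢ term: 0.1×(-2.30259)=-0.23026, 0.175×(-1.74297)=-0.30502, 0.125×(-2.07944)=-0.25993, 0.14375×(-1.93968)=-0.27883, 0.1625×(-1.81708)=-0.29528, 0.1125×(-2.18480)=-0.24579, 0.18125×(-1.70788)=-0.30955.
Sum = -1.92466, so H' = 1.925.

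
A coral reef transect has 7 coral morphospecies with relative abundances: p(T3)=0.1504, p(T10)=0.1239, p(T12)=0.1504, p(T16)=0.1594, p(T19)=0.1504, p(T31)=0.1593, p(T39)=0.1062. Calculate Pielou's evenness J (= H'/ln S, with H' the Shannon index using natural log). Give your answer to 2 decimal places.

1.00

H' = −Σ pᵢ ln pᵢ = −((-0.2849) + (-0.2587) + (-0.2849) + (-0.2927) + (-0.2849) + (-0.2926) + (-0.2381)) = 1.9370 (working shown to 4 dp, full precision carried).
With S = 7 species, ln S = 1.9459, so J = 1.9370/1.9459 = 0.9954, i.e. 1.00 to 2 decimal places.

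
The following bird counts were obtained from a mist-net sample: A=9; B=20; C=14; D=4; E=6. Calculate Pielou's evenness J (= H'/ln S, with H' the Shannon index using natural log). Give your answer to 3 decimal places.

Total N = 9+20+14+4+6 = 53, so the proportions are 0.16981, 0.37736, 0.26415, 0.07547, 0.11321 (working shown to 5 dp, full precision carried).
H' = −Σ pᵢ ln pᵢ = −((-0.30109) + (-0.36776) + (-0.35165) + (-0.19502) + (-0.24663)) = 1.46214.
With S = 5 species, ln S = 1.60944, so J = 1.46214/1.60944 = 0.90848, i.e. 0.908 to 3 decimal places.

0.908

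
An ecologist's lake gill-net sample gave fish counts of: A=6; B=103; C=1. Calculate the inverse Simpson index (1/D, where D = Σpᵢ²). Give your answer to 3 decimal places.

Total N = 6+103+1 = 110, so the proportions are 0.054545, 0.936364, 0.009091 (working shown to 6 dp, full precision carried).
D = 0.054545² + 0.936364² + 0.009091² = 0.002975 + 0.876777 + 0.000083 = 0.879835.
So 1/D = 1.13658, i.e. 1.137 to 3 decimal places.

1.137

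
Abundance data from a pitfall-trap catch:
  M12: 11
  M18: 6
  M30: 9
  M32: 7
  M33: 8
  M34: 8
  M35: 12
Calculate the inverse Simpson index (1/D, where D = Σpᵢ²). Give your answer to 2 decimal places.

6.66

Total N = 11+6+9+7+8+8+12 = 61, so the proportions are 0.180328, 0.098361, 0.147541, 0.114754, 0.131148, 0.131148, 0.196721 (working shown to 6 dp, full precision carried).
D = 0.180328² + 0.098361² + 0.147541² + 0.114754² + 0.131148² + 0.131148² + 0.196721² = 0.032518 + 0.009675 + 0.021768 + 0.013169 + 0.017200 + 0.017200 + 0.038699 = 0.150228.
So 1/D = 6.6565, i.e. 6.66 to 2 decimal places.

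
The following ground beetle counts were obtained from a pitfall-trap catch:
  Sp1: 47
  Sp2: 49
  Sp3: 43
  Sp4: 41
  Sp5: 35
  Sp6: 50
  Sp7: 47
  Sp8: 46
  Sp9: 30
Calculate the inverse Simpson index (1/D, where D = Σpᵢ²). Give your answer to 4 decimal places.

8.8089

Total N = 47+49+43+41+35+50+47+46+30 = 388, so the proportions are 0.12113402, 0.12628866, 0.11082474, 0.1056701, 0.09020619, 0.12886598, 0.12113402, 0.1185567, 0.07731959 (working shown to 8 dp, full precision carried).
D = 0.12113402² + 0.12628866² + 0.11082474² + 0.1056701² + 0.09020619² + 0.12886598² + 0.12113402² + 0.1185567² + 0.07731959² = 0.01467345 + 0.01594883 + 0.01228212 + 0.01116617 + 0.00813716 + 0.01660644 + 0.01467345 + 0.01405569 + 0.00597832 = 0.11352163.
So 1/D = 8.808894, i.e. 8.8089 to 4 decimal places.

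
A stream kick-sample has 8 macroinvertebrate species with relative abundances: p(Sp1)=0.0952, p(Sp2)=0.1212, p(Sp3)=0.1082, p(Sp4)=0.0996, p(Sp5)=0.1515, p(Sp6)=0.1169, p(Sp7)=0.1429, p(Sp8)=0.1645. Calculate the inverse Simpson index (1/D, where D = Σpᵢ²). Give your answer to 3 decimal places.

D = 0.0952² + 0.1212² + 0.1082² + 0.0996² + 0.1515² + 0.1169² + 0.1429² + 0.1645² = 0.0090630 + 0.0146894 + 0.0117072 + 0.0099202 + 0.0229523 + 0.0136656 + 0.0204204 + 0.0270603 = 0.1294784 (working shown to 7 dp, full precision carried).
So 1/D = 7.72330, i.e. 7.723 to 3 decimal places.

7.723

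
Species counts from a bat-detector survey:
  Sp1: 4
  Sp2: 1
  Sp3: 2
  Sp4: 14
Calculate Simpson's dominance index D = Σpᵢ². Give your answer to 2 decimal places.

Total N = 4+1+2+14 = 21, so the proportions are 0.1905, 0.0476, 0.0952, 0.6667 (working shown to 4 dp, full precision carried).
D = 0.1905² + 0.0476² + 0.0952² + 0.6667² = 0.0363 + 0.0023 + 0.0091 + 0.4444 = 0.4921.
To 2 decimal places, D = 0.49.

0.49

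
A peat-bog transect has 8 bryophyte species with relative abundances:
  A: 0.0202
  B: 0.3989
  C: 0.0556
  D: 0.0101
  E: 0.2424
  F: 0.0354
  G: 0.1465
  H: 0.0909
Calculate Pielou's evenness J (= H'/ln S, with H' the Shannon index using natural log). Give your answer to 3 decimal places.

H' = −Σ pᵢ ln pᵢ = −((-0.07882) + (-0.36661) + (-0.16066) + (-0.04641) + (-0.34352) + (-0.11827) + (-0.28139) + (-0.21798)) = 1.61366 (working shown to 5 dp, full precision carried).
With S = 8 species, ln S = 2.07944, so J = 1.61366/2.07944 = 0.77601, i.e. 0.776 to 3 decimal places.

0.776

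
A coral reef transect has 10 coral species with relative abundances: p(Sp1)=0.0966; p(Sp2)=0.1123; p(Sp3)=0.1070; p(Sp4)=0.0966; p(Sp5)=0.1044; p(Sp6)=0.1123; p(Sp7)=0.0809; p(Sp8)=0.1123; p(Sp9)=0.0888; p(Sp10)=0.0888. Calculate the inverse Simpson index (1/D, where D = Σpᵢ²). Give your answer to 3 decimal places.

9.885

D = 0.0966² + 0.1123² + 0.107² + 0.0966² + 0.1044² + 0.1123² + 0.0809² + 0.1123² + 0.0888² + 0.0888² = 0.0093316 + 0.0126113 + 0.0114490 + 0.0093316 + 0.0108994 + 0.0126113 + 0.0065448 + 0.0126113 + 0.0078854 + 0.0078854 = 0.1011610 (working shown to 7 dp, full precision carried).
So 1/D = 9.88523, i.e. 9.885 to 3 decimal places.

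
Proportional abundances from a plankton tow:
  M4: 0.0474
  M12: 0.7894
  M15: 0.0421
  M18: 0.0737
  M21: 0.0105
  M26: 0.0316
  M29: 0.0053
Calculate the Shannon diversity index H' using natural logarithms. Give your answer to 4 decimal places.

0.8415

Each pᵢ ln pᵢ term (working shown to 6 dp, full precision carried): 0.0474×(-3.049133)=-0.144529, 0.7894×(-0.236482)=-0.186679, 0.0421×(-3.167708)=-0.133360, 0.0737×(-2.607752)=-0.192191, 0.0105×(-4.556380)=-0.047842, 0.0316×(-3.454598)=-0.109165, 0.0053×(-5.240048)=-0.027772.
Sum = -0.841539, so H' = 0.8415.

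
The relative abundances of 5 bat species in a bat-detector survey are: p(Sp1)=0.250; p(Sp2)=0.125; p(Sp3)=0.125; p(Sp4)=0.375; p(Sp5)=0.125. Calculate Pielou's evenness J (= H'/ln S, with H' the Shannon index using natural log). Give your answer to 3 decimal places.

0.928

H' = −Σ pᵢ ln pᵢ = −((-0.34657) + (-0.25993) + (-0.25993) + (-0.36781) + (-0.25993)) = 1.49418 (working shown to 5 dp, full precision carried).
With S = 5 species, ln S = 1.60944, so J = 1.49418/1.60944 = 0.92838, i.e. 0.928 to 3 decimal places.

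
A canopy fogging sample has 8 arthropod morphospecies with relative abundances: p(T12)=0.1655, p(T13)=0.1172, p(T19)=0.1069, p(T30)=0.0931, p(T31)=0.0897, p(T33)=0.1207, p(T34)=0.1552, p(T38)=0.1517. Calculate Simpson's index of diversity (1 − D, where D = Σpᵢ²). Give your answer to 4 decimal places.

0.8691

D = 0.1655² + 0.1172² + 0.1069² + 0.0931² + 0.0897² + 0.1207² + 0.1552² + 0.1517² = 0.027390 + 0.013736 + 0.011428 + 0.008668 + 0.008046 + 0.014568 + 0.024087 + 0.023013 = 0.130936 (working shown to 6 dp, full precision carried).
So 1 − D = 0.869064, i.e. 0.8691 to 4 decimal places.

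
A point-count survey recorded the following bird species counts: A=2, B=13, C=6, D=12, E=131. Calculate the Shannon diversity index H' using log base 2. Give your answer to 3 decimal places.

1.077

Total N = 2+13+6+12+131 = 164, so the proportions are 0.0122, 0.07927, 0.03659, 0.07317, 0.79878 (working shown to 5 dp, full precision carried).
Each pᵢ log₂ pᵢ term: 0.0122×(-6.35755)=-0.07753, 0.07927×(-3.65711)=-0.28989, 0.03659×(-4.77259)=-0.17461, 0.07317×(-3.77259)=-0.27604, 0.79878×(-0.32413)=-0.25891.
Sum = -1.07698, so H' = 1.077.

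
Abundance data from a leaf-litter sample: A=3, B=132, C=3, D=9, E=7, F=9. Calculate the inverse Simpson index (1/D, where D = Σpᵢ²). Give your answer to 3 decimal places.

Total N = 3+132+3+9+7+9 = 163, so the proportions are 0.018405, 0.809816, 0.018405, 0.055215, 0.042945, 0.055215 (working shown to 6 dp, full precision carried).
D = 0.018405² + 0.809816² + 0.018405² + 0.055215² + 0.042945² + 0.055215² = 0.000339 + 0.655802 + 0.000339 + 0.003049 + 0.001844 + 0.003049 = 0.664421.
So 1/D = 1.50507, i.e. 1.505 to 3 decimal places.

1.505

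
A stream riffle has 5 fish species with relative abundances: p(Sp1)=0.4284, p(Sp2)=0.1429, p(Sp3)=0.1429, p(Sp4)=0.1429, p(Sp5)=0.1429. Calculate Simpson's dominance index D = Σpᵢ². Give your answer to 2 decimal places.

0.27

D = 0.4284² + 0.1429² + 0.1429² + 0.1429² + 0.1429² = 0.1835 + 0.0204 + 0.0204 + 0.0204 + 0.0204 = 0.2652 (working shown to 4 dp, full precision carried).
To 2 decimal places, D = 0.27.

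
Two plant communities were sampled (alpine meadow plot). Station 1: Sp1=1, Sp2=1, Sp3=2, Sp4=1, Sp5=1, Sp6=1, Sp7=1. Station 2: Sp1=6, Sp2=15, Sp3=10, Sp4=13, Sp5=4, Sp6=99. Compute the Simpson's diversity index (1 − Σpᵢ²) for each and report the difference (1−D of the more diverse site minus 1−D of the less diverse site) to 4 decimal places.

Station 1: N=8, proportions 0.125, 0.125, 0.25, 0.125, 0.125, 0.125, 0.125, giving 1−D = 0.843750 (working shown to 6 dp, full precision carried).
Station 2: N=147, proportions 0.040816, 0.102041, 0.068027, 0.088435, 0.027211, 0.673469, giving 1−D = 0.521172.
Difference = |0.843750 − 0.521172| = 0.322578, i.e. 0.3226 to 4 decimal places.

0.3226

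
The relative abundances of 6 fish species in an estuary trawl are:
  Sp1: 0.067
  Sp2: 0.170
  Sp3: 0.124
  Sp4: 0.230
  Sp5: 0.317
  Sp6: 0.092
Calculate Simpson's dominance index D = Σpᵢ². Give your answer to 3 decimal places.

D = 0.067² + 0.17² + 0.124² + 0.23² + 0.317² + 0.092² = 0.00449 + 0.02890 + 0.01538 + 0.05290 + 0.10049 + 0.00846 = 0.21062 (working shown to 5 dp, full precision carried).
To 3 decimal places, D = 0.211.

0.211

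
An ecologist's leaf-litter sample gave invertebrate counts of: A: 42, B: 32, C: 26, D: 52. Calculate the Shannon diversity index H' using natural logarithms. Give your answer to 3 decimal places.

Total N = 42+32+26+52 = 152, so the proportions are 0.27632, 0.21053, 0.17105, 0.34211 (working shown to 5 dp, full precision carried).
Each pᵢ ln pᵢ term: 0.27632×(-1.28621)=-0.35540, 0.21053×(-1.55814)=-0.32803, 0.17105×(-1.76578)=-0.30204, 0.34211×(-1.07264)=-0.36695.
Sum = -1.35243, so H' = 1.352.

1.352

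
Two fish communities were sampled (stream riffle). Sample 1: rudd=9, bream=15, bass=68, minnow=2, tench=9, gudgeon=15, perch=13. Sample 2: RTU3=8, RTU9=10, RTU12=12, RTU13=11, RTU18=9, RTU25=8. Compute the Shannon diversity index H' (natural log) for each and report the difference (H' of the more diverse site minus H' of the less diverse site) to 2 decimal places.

Sample 1: N=131, proportions 0.0687, 0.1145, 0.51908, 0.01527, 0.0687, 0.1145, 0.09924, giving H' = 1.49773 (working shown to 5 dp, full precision carried).
Sample 2: N=58, proportions 0.13793, 0.17241, 0.2069, 0.18966, 0.15517, 0.13793, giving H' = 1.77997.
Difference = |1.49773 − 1.77997| = 0.28224, i.e. 0.28 to 2 decimal places.

0.28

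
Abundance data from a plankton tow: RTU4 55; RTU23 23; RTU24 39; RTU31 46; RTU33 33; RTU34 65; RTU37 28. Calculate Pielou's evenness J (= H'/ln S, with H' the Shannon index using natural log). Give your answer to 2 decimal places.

0.97

Total N = 55+23+39+46+33+65+28 = 289, so the proportions are 0.1903, 0.0796, 0.1349, 0.1592, 0.1142, 0.2249, 0.0969 (working shown to 4 dp, full precision carried).
H' = −Σ pᵢ ln pᵢ = −((-0.3157) + (-0.2014) + (-0.2703) + (-0.2925) + (-0.2478) + (-0.3356) + (-0.2262)) = 1.8895.
With S = 7 species, ln S = 1.9459, so J = 1.8895/1.9459 = 0.9710, i.e. 0.97 to 2 decimal places.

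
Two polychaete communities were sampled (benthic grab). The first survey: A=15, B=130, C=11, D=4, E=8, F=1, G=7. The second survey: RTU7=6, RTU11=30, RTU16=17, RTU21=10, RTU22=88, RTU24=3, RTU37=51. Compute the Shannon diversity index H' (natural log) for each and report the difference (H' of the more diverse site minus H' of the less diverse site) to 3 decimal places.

0.518

The first survey: N=176, proportions 0.085227, 0.738636, 0.0625, 0.022727, 0.045455, 0.005682, 0.039773, giving H' = 0.991057 (working shown to 6 dp, full precision carried).
The second survey: N=205, proportions 0.029268, 0.146341, 0.082927, 0.04878, 0.429268, 0.014634, 0.24878, giving H' = 1.509344.
Difference = |0.991057 − 1.509344| = 0.518287, i.e. 0.518 to 3 decimal places.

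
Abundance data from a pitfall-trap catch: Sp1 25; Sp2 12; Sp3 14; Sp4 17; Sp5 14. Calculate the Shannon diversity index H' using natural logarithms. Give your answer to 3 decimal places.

1.573

Total N = 25+12+14+17+14 = 82, so the proportions are 0.30488, 0.14634, 0.17073, 0.20732, 0.17073 (working shown to 5 dp, full precision carried).
Each pᵢ ln pᵢ term: 0.30488×(-1.18784)=-0.36215, 0.14634×(-1.92181)=-0.28124, 0.17073×(-1.76766)=-0.30180, 0.20732×(-1.57351)=-0.32621, 0.17073×(-1.76766)=-0.30180.
Sum = -1.57319, so H' = 1.573.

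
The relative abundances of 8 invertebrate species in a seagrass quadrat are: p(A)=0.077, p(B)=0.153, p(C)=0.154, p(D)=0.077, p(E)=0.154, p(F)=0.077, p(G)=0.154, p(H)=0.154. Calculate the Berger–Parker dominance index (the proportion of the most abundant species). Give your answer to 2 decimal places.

The largest proportion is 0.154, i.e. d = 0.15 to 2 decimal places.

0.15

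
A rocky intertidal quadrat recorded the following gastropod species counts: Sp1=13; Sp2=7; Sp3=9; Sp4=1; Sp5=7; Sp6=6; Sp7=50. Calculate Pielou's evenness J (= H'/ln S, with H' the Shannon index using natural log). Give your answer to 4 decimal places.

Total N = 13+7+9+1+7+6+50 = 93, so the proportions are 0.139785, 0.075269, 0.096774, 0.010753, 0.075269, 0.064516, 0.537634 (working shown to 6 dp, full precision carried).
H' = −Σ pᵢ ln pᵢ = −((-0.275048) + (-0.194697) + (-0.226004) + (-0.048738) + (-0.194697) + (-0.176828) + (-0.333643)) = 1.449655.
With S = 7 species, ln S = 1.945910, so J = 1.449655/1.945910 = 0.744975, i.e. 0.7450 to 4 decimal places.

0.7450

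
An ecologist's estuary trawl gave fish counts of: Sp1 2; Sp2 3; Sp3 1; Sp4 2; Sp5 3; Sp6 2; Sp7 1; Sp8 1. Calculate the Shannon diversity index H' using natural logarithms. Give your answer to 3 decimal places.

Total N = 2+3+1+2+3+2+1+1 = 15, so the proportions are 0.13333, 0.2, 0.06667, 0.13333, 0.2, 0.13333, 0.06667, 0.06667 (working shown to 5 dp, full precision carried).
Each pᵢ ln pᵢ term: 0.13333×(-2.01490)=-0.26865, 0.2×(-1.60944)=-0.32189, 0.06667×(-2.70805)=-0.18054, 0.13333×(-2.01490)=-0.26865, 0.2×(-1.60944)=-0.32189, 0.13333×(-2.01490)=-0.26865, 0.06667×(-2.70805)=-0.18054, 0.06667×(-2.70805)=-0.18054.
Sum = -1.99135, so H' = 1.991.

1.991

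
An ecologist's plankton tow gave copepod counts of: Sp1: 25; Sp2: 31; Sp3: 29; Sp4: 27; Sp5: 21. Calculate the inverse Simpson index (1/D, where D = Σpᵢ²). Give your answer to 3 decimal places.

Total N = 25+31+29+27+21 = 133, so the proportions are 0.1879699, 0.2330827, 0.2180451, 0.2030075, 0.1578947 (working shown to 7 dp, full precision carried).
D = 0.1879699² + 0.2330827² + 0.2180451² + 0.2030075² + 0.1578947² = 0.0353327 + 0.0543275 + 0.0475437 + 0.0412121 + 0.0249307 = 0.2033467.
So 1/D = 4.91771, i.e. 4.918 to 3 decimal places.

4.918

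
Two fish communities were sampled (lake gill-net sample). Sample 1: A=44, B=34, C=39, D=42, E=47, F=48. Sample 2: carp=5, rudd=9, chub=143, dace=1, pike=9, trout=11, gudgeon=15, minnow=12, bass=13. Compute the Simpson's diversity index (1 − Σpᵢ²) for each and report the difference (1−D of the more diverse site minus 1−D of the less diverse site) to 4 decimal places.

Sample 1: N=254, proportions 0.173228, 0.133858, 0.153543, 0.165354, 0.185039, 0.188976, giving 1−D = 0.831205 (working shown to 6 dp, full precision carried).
Sample 2: N=218, proportions 0.022936, 0.041284, 0.655963, 0.004587, 0.041284, 0.050459, 0.068807, 0.055046, 0.059633, giving 1−D = 0.551890.
Difference = |0.831205 − 0.551890| = 0.279315, i.e. 0.2793 to 4 decimal places.

0.2793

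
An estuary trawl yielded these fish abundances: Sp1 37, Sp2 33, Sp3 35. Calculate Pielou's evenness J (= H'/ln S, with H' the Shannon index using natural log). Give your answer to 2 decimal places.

1.00

Total N = 37+33+35 = 105, so the proportions are 0.3524, 0.3143, 0.3333 (working shown to 4 dp, full precision carried).
H' = −Σ pᵢ ln pᵢ = −((-0.3675) + (-0.3638) + (-0.3662)) = 1.0975.
With S = 3 species, ln S = 1.0986, so J = 1.0975/1.0986 = 0.9990, i.e. 1.00 to 2 decimal places.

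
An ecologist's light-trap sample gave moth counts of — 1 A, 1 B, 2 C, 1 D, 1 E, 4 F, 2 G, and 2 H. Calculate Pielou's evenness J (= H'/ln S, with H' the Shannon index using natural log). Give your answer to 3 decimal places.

0.936

Total N = 1+1+2+1+1+4+2+2 = 14, so the proportions are 0.07143, 0.07143, 0.14286, 0.07143, 0.07143, 0.28571, 0.14286, 0.14286 (working shown to 5 dp, full precision carried).
H' = −Σ pᵢ ln pᵢ = −((-0.18850) + (-0.18850) + (-0.27799) + (-0.18850) + (-0.18850) + (-0.35793) + (-0.27799) + (-0.27799)) = 1.94591.
With S = 8 species, ln S = 2.07944, so J = 1.94591/2.07944 = 0.93578, i.e. 0.936 to 3 decimal places.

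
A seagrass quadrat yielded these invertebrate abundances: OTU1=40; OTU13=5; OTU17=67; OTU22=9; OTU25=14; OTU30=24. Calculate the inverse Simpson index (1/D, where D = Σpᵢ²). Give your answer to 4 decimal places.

Total N = 40+5+67+9+14+24 = 159, so the proportions are 0.25157233, 0.03144654, 0.42138365, 0.05660377, 0.08805031, 0.1509434 (working shown to 8 dp, full precision carried).
D = 0.25157233² + 0.03144654² + 0.42138365² + 0.05660377² + 0.08805031² + 0.1509434² = 0.06328864 + 0.00098888 + 0.17756418 + 0.00320399 + 0.00775286 + 0.02278391 = 0.27558245.
So 1/D = 3.628678, i.e. 3.6287 to 4 decimal places.

3.6287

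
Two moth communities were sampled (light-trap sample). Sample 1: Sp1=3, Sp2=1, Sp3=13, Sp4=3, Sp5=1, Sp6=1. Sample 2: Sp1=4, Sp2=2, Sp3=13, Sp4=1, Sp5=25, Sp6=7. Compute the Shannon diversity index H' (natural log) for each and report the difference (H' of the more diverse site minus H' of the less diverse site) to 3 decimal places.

Sample 1: N=22, proportions 0.13636, 0.04545, 0.59091, 0.13636, 0.04545, 0.04545, giving H' = 1.27577 (working shown to 5 dp, full precision carried).
Sample 2: N=52, proportions 0.07692, 0.03846, 0.25, 0.01923, 0.48077, 0.13462, giving H' = 1.36722.
Difference = |1.27577 − 1.36722| = 0.09145, i.e. 0.091 to 3 decimal places.

0.091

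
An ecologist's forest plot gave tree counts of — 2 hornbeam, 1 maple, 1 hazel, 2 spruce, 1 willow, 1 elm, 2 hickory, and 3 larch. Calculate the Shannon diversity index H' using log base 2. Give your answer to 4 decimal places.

2.8731

Total N = 2+1+1+2+1+1+2+3 = 13, so the proportions are 0.153846, 0.076923, 0.076923, 0.153846, 0.076923, 0.076923, 0.153846, 0.230769 (working shown to 6 dp, full precision carried).
Each pᵢ log₂ pᵢ term: 0.153846×(-2.700440)=-0.415452, 0.076923×(-3.700440)=-0.284649, 0.076923×(-3.700440)=-0.284649, 0.153846×(-2.700440)=-0.415452, 0.076923×(-3.700440)=-0.284649, 0.076923×(-3.700440)=-0.284649, 0.153846×(-2.700440)=-0.415452, 0.230769×(-2.115477)=-0.488187.
Sum = -2.873141, so H' = 2.8731.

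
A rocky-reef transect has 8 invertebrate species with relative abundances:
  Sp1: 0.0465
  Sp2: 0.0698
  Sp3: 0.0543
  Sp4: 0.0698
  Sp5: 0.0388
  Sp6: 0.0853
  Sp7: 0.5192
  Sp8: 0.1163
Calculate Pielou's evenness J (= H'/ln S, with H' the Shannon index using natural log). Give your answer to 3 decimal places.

H' = −Σ pᵢ ln pᵢ = −((-0.14268) + (-0.18582) + (-0.15819) + (-0.18582) + (-0.12607) + (-0.20997) + (-0.34032) + (-0.25023)) = 1.59909 (working shown to 5 dp, full precision carried).
With S = 8 species, ln S = 2.07944, so J = 1.59909/2.07944 = 0.76900, i.e. 0.769 to 3 decimal places.

0.769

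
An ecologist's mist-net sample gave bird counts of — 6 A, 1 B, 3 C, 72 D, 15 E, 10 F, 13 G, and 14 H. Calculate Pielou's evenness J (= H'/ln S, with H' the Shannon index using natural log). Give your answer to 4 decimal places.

0.7192

Total N = 6+1+3+72+15+10+13+14 = 134, so the proportions are 0.044776, 0.007463, 0.022388, 0.537313, 0.11194, 0.074627, 0.097015, 0.104478 (working shown to 6 dp, full precision carried).
H' = −Σ pᵢ ln pᵢ = −((-0.139078) + (-0.036551) + (-0.085057) + (-0.333765) + (-0.245126) + (-0.193676) + (-0.226325) + (-0.235992)) = 1.495570.
With S = 8 species, ln S = 2.079442, so J = 1.495570/2.079442 = 0.719217, i.e. 0.7192 to 4 decimal places.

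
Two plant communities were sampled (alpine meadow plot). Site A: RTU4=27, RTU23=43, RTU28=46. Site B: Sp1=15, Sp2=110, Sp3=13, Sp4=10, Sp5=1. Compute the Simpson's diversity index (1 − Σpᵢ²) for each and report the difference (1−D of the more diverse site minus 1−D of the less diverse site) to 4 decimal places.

Site A: N=116, proportions 0.232759, 0.37069, 0.396552, giving 1−D = 0.651159 (working shown to 6 dp, full precision carried).
Site B: N=149, proportions 0.100671, 0.738255, 0.087248, 0.067114, 0.006711, giving 1−D = 0.432683.
Difference = |0.651159 − 0.432683| = 0.218476, i.e. 0.2185 to 4 decimal places.

0.2185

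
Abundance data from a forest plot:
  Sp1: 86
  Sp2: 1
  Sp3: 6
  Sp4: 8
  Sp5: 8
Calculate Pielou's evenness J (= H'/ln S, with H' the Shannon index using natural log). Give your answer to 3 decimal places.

Total N = 86+1+6+8+8 = 109, so the proportions are 0.78899, 0.00917, 0.05505, 0.07339, 0.07339 (working shown to 5 dp, full precision carried).
H' = −Σ pᵢ ln pᵢ = −((-0.18699) + (-0.04304) + (-0.15961) + (-0.19170) + (-0.19170)) = 0.77304.
With S = 5 species, ln S = 1.60944, so J = 0.77304/1.60944 = 0.48032, i.e. 0.480 to 3 decimal places.

0.480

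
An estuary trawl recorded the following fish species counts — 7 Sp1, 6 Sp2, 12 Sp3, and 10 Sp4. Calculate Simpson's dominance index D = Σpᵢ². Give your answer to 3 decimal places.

Total N = 7+6+12+10 = 35, so the proportions are 0.2, 0.17143, 0.34286, 0.28571 (working shown to 5 dp, full precision carried).
D = 0.2² + 0.17143² + 0.34286² + 0.28571² = 0.04000 + 0.02939 + 0.11755 + 0.08163 = 0.26857.
To 3 decimal places, D = 0.269.

0.269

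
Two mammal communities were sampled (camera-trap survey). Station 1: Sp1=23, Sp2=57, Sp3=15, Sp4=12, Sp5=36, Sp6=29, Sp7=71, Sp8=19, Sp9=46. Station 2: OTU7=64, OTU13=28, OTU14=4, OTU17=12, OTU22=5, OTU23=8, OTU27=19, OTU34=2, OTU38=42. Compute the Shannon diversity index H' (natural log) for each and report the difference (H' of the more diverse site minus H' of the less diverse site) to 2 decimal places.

0.28

Station 1: N=308, proportions 0.0747, 0.1851, 0.0487, 0.039, 0.1169, 0.0942, 0.2305, 0.0617, 0.1494, giving H' = 2.0470 (working shown to 4 dp, full precision carried).
Station 2: N=184, proportions 0.3478, 0.1522, 0.0217, 0.0652, 0.0272, 0.0435, 0.1033, 0.0109, 0.2283, giving H' = 1.7702.
Difference = |2.0470 − 1.7702| = 0.2768, i.e. 0.28 to 2 decimal places.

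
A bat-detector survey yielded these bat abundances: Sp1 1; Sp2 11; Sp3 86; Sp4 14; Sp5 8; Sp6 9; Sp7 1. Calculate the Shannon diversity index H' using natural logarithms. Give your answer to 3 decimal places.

1.154

Total N = 1+11+86+14+8+9+1 = 130, so the proportions are 0.00769, 0.08462, 0.66154, 0.10769, 0.06154, 0.06923, 0.00769 (working shown to 5 dp, full precision carried).
Each pᵢ ln pᵢ term: 0.00769×(-4.86753)=-0.03744, 0.08462×(-2.46964)=-0.20897, 0.66154×(-0.41319)=-0.27334, 0.10769×(-2.22848)=-0.23999, 0.06154×(-2.78809)=-0.17157, 0.06923×(-2.67031)=-0.18487, 0.00769×(-4.86753)=-0.03744.
Sum = -1.15363, so H' = 1.154.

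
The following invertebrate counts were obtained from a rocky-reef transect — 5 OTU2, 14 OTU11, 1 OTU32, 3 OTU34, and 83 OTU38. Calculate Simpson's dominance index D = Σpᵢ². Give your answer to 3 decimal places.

Total N = 5+14+1+3+83 = 106, so the proportions are 0.04717, 0.13208, 0.00943, 0.0283, 0.78302 (working shown to 5 dp, full precision carried).
D = 0.04717² + 0.13208² + 0.00943² + 0.0283² + 0.78302² = 0.00222 + 0.01744 + 0.00009 + 0.00080 + 0.61312 = 0.63368.
To 3 decimal places, D = 0.634.

0.634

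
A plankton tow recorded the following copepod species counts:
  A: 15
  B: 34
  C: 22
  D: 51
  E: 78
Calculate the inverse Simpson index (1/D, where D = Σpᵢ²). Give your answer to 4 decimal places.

3.7915

Total N = 15+34+22+51+78 = 200, so the proportions are 0.075, 0.17, 0.11, 0.255, 0.39 (working shown to 8 dp, full precision carried).
D = 0.075² + 0.17² + 0.11² + 0.255² + 0.39² = 0.00562500 + 0.02890000 + 0.01210000 + 0.06502500 + 0.15210000 = 0.26375000.
So 1/D = 3.791469, i.e. 3.7915 to 4 decimal places.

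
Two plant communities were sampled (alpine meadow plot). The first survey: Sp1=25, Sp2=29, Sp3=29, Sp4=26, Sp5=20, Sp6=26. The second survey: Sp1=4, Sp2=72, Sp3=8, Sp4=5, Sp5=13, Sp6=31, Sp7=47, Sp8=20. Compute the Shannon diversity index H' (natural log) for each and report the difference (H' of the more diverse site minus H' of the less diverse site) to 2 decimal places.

The first survey: N=155, proportions 0.1613, 0.1871, 0.1871, 0.1677, 0.129, 0.1677, giving H' = 1.7846 (working shown to 4 dp, full precision carried).
The second survey: N=200, proportions 0.02, 0.36, 0.04, 0.025, 0.065, 0.155, 0.235, 0.1, giving H' = 1.7042.
Difference = |1.7846 − 1.7042| = 0.0804, i.e. 0.08 to 2 decimal places.

0.08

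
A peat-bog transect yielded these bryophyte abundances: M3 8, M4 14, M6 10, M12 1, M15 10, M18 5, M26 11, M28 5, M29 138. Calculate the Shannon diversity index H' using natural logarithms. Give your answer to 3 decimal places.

1.239

Total N = 8+14+10+1+10+5+11+5+138 = 202, so the proportions are 0.0396, 0.06931, 0.0495, 0.00495, 0.0495, 0.02475, 0.05446, 0.02475, 0.68317 (working shown to 5 dp, full precision carried).
Each pᵢ ln pᵢ term: 0.0396×(-3.22883)=-0.12787, 0.06931×(-2.66921)=-0.18499, 0.0495×(-3.00568)=-0.14880, 0.00495×(-5.30827)=-0.02628, 0.0495×(-3.00568)=-0.14880, 0.02475×(-3.69883)=-0.09156, 0.05446×(-2.91037)=-0.15849, 0.02475×(-3.69883)=-0.09156, 0.68317×(-0.38101)=-0.26030.
Sum = -1.23863, so H' = 1.239.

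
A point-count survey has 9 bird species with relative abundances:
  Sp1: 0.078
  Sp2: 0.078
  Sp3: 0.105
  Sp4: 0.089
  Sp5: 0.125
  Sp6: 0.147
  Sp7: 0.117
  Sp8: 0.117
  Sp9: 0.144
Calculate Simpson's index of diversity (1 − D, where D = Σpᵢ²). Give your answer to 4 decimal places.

D = 0.078² + 0.078² + 0.105² + 0.089² + 0.125² + 0.147² + 0.117² + 0.117² + 0.144² = 0.006084 + 0.006084 + 0.011025 + 0.007921 + 0.015625 + 0.021609 + 0.013689 + 0.013689 + 0.020736 = 0.116462 (working shown to 6 dp, full precision carried).
So 1 − D = 0.883538, i.e. 0.8835 to 4 decimal places.

0.8835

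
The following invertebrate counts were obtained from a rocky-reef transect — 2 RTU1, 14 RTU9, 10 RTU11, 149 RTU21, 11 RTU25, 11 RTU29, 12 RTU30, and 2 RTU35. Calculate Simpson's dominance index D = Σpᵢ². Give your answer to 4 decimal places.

Total N = 2+14+10+149+11+11+12+2 = 211, so the proportions are 0.009479, 0.066351, 0.047393, 0.706161, 0.052133, 0.052133, 0.056872, 0.009479 (working shown to 6 dp, full precision carried).
D = 0.009479² + 0.066351² + 0.047393² + 0.706161² + 0.052133² + 0.052133² + 0.056872² + 0.009479² = 0.000090 + 0.004402 + 0.002246 + 0.498664 + 0.002718 + 0.002718 + 0.003234 + 0.000090 = 0.514162.
To 4 decimal places, D = 0.5142.

0.5142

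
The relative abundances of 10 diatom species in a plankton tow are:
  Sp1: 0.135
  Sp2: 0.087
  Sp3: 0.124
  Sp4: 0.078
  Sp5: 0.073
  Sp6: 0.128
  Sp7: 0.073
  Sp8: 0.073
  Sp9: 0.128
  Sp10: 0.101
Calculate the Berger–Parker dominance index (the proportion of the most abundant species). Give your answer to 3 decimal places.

0.135

The largest proportion is 0.135, i.e. d = 0.135 to 3 decimal places.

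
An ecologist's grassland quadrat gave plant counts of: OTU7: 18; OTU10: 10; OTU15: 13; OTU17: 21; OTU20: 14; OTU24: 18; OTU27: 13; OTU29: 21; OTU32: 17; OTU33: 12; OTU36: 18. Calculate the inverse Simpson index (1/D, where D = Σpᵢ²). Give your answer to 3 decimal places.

Total N = 18+10+13+21+14+18+13+21+17+12+18 = 175, so the proportions are 0.10285714, 0.05714286, 0.07428571, 0.12, 0.08, 0.10285714, 0.07428571, 0.12, 0.09714286, 0.06857143, 0.10285714 (working shown to 8 dp, full precision carried).
D = 0.10285714² + 0.05714286² + 0.07428571² + 0.12² + 0.08² + 0.10285714² + 0.07428571² + 0.12² + 0.09714286² + 0.06857143² + 0.10285714² = 0.01057959 + 0.00326531 + 0.00551837 + 0.01440000 + 0.00640000 + 0.01057959 + 0.00551837 + 0.01440000 + 0.00943673 + 0.00470204 + 0.01057959 = 0.09537959.
So 1/D = 10.48442, i.e. 10.484 to 3 decimal places.

10.484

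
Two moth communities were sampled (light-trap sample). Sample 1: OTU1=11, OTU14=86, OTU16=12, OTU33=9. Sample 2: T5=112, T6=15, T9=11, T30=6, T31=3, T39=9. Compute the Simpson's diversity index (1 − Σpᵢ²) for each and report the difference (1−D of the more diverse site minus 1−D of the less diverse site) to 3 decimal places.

Sample 1: N=118, proportions 0.09322, 0.72881, 0.10169, 0.07627, giving 1−D = 0.44398 (working shown to 5 dp, full precision carried).
Sample 2: N=156, proportions 0.71795, 0.09615, 0.07051, 0.03846, 0.01923, 0.05769, giving 1−D = 0.46515.
Difference = |0.44398 − 0.46515| = 0.02117, i.e. 0.021 to 3 decimal places.

0.021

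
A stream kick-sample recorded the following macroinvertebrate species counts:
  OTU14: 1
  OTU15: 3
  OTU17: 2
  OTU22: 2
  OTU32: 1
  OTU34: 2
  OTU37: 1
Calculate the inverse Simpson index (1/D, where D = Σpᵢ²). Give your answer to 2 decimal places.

Total N = 1+3+2+2+1+2+1 = 12, so the proportions are 0.083333, 0.25, 0.166667, 0.166667, 0.083333, 0.166667, 0.083333 (working shown to 6 dp, full precision carried).
D = 0.083333² + 0.25² + 0.166667² + 0.166667² + 0.083333² + 0.166667² + 0.083333² = 0.006944 + 0.062500 + 0.027778 + 0.027778 + 0.006944 + 0.027778 + 0.006944 = 0.166667.
So 1/D = 6.0000, i.e. 6.00 to 2 decimal places.

6.00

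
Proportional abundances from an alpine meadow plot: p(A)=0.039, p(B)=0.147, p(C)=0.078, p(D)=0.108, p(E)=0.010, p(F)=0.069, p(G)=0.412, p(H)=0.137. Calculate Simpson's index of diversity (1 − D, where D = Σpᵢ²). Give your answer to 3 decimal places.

0.766

D = 0.039² + 0.147² + 0.078² + 0.108² + 0.01² + 0.069² + 0.412² + 0.137² = 0.00152 + 0.02161 + 0.00608 + 0.01166 + 0.00010 + 0.00476 + 0.16974 + 0.01877 = 0.23425 (working shown to 5 dp, full precision carried).
So 1 − D = 0.76575, i.e. 0.766 to 3 decimal places.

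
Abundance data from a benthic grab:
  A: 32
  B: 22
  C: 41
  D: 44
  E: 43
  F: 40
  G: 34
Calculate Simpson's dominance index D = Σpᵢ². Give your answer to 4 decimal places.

0.1485

Total N = 32+22+41+44+43+40+34 = 256, so the proportions are 0.125, 0.085938, 0.160156, 0.171875, 0.167969, 0.15625, 0.132812 (working shown to 6 dp, full precision carried).
D = 0.125² + 0.085938² + 0.160156² + 0.171875² + 0.167969² + 0.15625² + 0.132812² = 0.015625 + 0.007385 + 0.025650 + 0.029541 + 0.028214 + 0.024414 + 0.017639 = 0.148468.
To 4 decimal places, D = 0.1485.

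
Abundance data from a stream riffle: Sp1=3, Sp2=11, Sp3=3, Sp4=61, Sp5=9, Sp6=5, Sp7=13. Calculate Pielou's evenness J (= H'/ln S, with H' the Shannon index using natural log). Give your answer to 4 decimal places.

Total N = 3+11+3+61+9+5+13 = 105, so the proportions are 0.028571, 0.104762, 0.028571, 0.580952, 0.085714, 0.047619, 0.12381 (working shown to 6 dp, full precision carried).
H' = −Σ pᵢ ln pᵢ = −((-0.101581) + (-0.236350) + (-0.101581) + (-0.315507) + (-0.210577) + (-0.144977) + (-0.258639)) = 1.369214.
With S = 7 species, ln S = 1.945910, so J = 1.369214/1.945910 = 0.703637, i.e. 0.7036 to 4 decimal places.

0.7036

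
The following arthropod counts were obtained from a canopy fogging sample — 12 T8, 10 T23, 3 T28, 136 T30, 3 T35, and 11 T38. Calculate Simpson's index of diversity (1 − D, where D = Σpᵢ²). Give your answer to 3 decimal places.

0.384

Total N = 12+10+3+136+3+11 = 175, so the proportions are 0.06857, 0.05714, 0.01714, 0.77714, 0.01714, 0.06286 (working shown to 5 dp, full precision carried).
D = 0.06857² + 0.05714² + 0.01714² + 0.77714² + 0.01714² + 0.06286² = 0.00470 + 0.00327 + 0.00029 + 0.60395 + 0.00029 + 0.00395 = 0.61646.
So 1 − D = 0.38354, i.e. 0.384 to 3 decimal places.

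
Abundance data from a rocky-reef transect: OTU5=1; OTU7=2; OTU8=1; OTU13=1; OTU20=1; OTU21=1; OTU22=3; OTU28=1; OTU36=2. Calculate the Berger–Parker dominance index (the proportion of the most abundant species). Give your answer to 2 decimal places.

Total N = 1+2+1+1+1+1+3+1+2 = 13, so the proportions are 0.0769, 0.1538, 0.0769, 0.0769, 0.0769, 0.0769, 0.2308, 0.0769, 0.1538 (working shown to 4 dp, full precision carried).
The largest proportion is 0.2308, i.e. d = 0.23 to 2 decimal places.

0.23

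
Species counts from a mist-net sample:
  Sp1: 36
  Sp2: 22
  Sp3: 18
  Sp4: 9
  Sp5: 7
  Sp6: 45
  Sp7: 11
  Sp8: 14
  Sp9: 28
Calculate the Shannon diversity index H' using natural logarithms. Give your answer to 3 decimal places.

Total N = 36+22+18+9+7+45+11+14+28 = 190, so the proportions are 0.18947, 0.11579, 0.09474, 0.04737, 0.03684, 0.23684, 0.05789, 0.07368, 0.14737 (working shown to 5 dp, full precision carried).
Each pᵢ ln pᵢ term: 0.18947×(-1.66351)=-0.31519, 0.11579×(-2.15598)=-0.24964, 0.09474×(-2.35665)=-0.22326, 0.04737×(-3.04980)=-0.14446, 0.03684×(-3.30111)=-0.12162, 0.23684×(-1.44036)=-0.34114, 0.05789×(-2.84913)=-0.16495, 0.07368×(-2.60797)=-0.19217, 0.14737×(-1.91482)=-0.28218.
Sum = -2.03461, so H' = 2.035.

2.035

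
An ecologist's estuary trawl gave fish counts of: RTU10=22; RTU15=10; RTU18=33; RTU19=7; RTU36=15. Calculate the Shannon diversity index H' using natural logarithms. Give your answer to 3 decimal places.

Total N = 22+10+33+7+15 = 87, so the proportions are 0.25287, 0.11494, 0.37931, 0.08046, 0.17241 (working shown to 5 dp, full precision carried).
Each pᵢ ln pᵢ term: 0.25287×(-1.37487)=-0.34767, 0.11494×(-2.16332)=-0.24866, 0.37931×(-0.96940)=-0.36770, 0.08046×(-2.52000)=-0.20276, 0.17241×(-1.75786)=-0.30308.
Sum = -1.46987, so H' = 1.470.

1.470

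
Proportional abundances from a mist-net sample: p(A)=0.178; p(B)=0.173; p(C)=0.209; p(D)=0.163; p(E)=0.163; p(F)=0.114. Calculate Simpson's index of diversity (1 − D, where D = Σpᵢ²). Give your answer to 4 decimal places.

D = 0.178² + 0.173² + 0.209² + 0.163² + 0.163² + 0.114² = 0.031684 + 0.029929 + 0.043681 + 0.026569 + 0.026569 + 0.012996 = 0.171428 (working shown to 6 dp, full precision carried).
So 1 − D = 0.828572, i.e. 0.8286 to 4 decimal places.

0.8286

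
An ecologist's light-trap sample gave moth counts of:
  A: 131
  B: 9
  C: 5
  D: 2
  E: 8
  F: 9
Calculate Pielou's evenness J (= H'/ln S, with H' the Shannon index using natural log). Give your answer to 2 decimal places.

Total N = 131+9+5+2+8+9 = 164, so the proportions are 0.7988, 0.0549, 0.0305, 0.0122, 0.0488, 0.0549 (working shown to 4 dp, full precision carried).
H' = −Σ pᵢ ln pᵢ = −((-0.1795) + (-0.1593) + (-0.1064) + (-0.0537) + (-0.1473) + (-0.1593)) = 0.8055.
With S = 6 species, ln S = 1.7918, so J = 0.8055/1.7918 = 0.4496, i.e. 0.45 to 2 decimal places.

0.45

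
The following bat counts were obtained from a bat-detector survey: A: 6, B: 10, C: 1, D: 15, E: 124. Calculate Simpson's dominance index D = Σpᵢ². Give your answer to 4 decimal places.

Total N = 6+10+1+15+124 = 156, so the proportions are 0.038462, 0.064103, 0.00641, 0.096154, 0.794872 (working shown to 6 dp, full precision carried).
D = 0.038462² + 0.064103² + 0.00641² + 0.096154² + 0.794872² = 0.001479 + 0.004109 + 0.000041 + 0.009246 + 0.631821 = 0.646696.
To 4 decimal places, D = 0.6467.

0.6467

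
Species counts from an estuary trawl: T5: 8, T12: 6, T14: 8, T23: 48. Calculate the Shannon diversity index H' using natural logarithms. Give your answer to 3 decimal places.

Total N = 8+6+8+48 = 70, so the proportions are 0.11429, 0.08571, 0.11429, 0.68571 (working shown to 5 dp, full precision carried).
Each pᵢ ln pᵢ term: 0.11429×(-2.16905)=-0.24789, 0.08571×(-2.45674)=-0.21058, 0.11429×(-2.16905)=-0.24789, 0.68571×(-0.37729)=-0.25872.
Sum = -0.96508, so H' = 0.965.

0.965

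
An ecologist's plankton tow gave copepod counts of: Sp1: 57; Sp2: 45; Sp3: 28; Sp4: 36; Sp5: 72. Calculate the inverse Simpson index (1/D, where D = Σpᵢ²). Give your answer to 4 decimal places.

4.5178

Total N = 57+45+28+36+72 = 238, so the proportions are 0.2394958, 0.18907563, 0.11764706, 0.1512605, 0.30252101 (working shown to 8 dp, full precision carried).
D = 0.2394958² + 0.18907563² + 0.11764706² + 0.1512605² + 0.30252101² = 0.05735824 + 0.03574959 + 0.01384083 + 0.02287974 + 0.09151896 = 0.22134736.
So 1/D = 4.517786, i.e. 4.5178 to 4 decimal places.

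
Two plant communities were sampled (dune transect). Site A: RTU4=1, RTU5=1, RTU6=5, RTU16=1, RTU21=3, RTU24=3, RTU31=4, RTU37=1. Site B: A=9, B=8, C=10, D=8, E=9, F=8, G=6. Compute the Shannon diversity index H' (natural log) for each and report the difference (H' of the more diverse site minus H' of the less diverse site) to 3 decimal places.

0.054

Site A: N=19, proportions 0.052632, 0.052632, 0.263158, 0.052632, 0.157895, 0.157895, 0.210526, 0.052632, giving H' = 1.882121 (working shown to 6 dp, full precision carried).
Site B: N=58, proportions 0.155172, 0.137931, 0.172414, 0.137931, 0.155172, 0.137931, 0.103448, giving H' = 1.935735.
Difference = |1.882121 − 1.935735| = 0.053614, i.e. 0.054 to 3 decimal places.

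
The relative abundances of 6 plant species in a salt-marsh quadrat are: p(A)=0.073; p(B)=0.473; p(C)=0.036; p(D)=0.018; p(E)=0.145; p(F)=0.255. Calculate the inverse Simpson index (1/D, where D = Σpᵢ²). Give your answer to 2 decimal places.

D = 0.073² + 0.473² + 0.036² + 0.018² + 0.145² + 0.255² = 0.00533 + 0.22373 + 0.00130 + 0.00032 + 0.02102 + 0.06502 = 0.31673 (working shown to 5 dp, full precision carried).
So 1/D = 3.1573, i.e. 3.16 to 2 decimal places.

3.16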